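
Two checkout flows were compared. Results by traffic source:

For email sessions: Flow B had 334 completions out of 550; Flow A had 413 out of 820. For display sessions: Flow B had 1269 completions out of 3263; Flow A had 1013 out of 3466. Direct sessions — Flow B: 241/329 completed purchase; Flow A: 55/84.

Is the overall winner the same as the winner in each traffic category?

Yes

Email: Flow B 334/550 = 60.7%, Flow A 413/820 = 50.4% → Flow B
Display: Flow B 1269/3263 = 38.9%, Flow A 1013/3466 = 29.2% → Flow B
Direct: Flow B 241/329 = 73.3%, Flow A 55/84 = 65.5% → Flow B
Overall: Flow B 1844/4142 = 44.5%, Flow A 1481/4370 = 33.9% → Flow B
Flow B wins overall and in every traffic group — no reversal.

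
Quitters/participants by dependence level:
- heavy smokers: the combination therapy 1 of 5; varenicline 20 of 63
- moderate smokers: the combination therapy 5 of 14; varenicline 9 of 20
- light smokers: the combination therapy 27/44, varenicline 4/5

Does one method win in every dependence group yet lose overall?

Yes

Heavy smokers: the combination therapy 1/5 = 20.0%, varenicline 20/63 = 31.7% → varenicline
Moderate smokers: the combination therapy 5/14 = 35.7%, varenicline 9/20 = 45.0% → varenicline
Light smokers: the combination therapy 27/44 = 61.4%, varenicline 4/5 = 80.0% → varenicline
Overall: the combination therapy 33/63 = 52.4%, varenicline 33/88 = 37.5% → the combination therapy
Varenicline wins each dependence group but the combination therapy wins overall — the comparison reverses. Varenicline's participants skew toward heavy smokers, which has a lower base rate.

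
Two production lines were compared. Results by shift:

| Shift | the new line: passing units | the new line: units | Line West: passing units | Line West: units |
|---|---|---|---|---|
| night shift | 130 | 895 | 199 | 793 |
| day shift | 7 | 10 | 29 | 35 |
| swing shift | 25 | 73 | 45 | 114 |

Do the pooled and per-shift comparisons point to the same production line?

Yes

Night shift: the new line 130/895 = 14.5%, Line West 199/793 = 25.1% → Line West
Day shift: the new line 7/10 = 70.0%, Line West 29/35 = 82.9% → Line West
Swing shift: the new line 25/73 = 34.2%, Line West 45/114 = 39.5% → Line West
Overall: the new line 162/978 = 16.6%, Line West 273/942 = 29.0% → Line West
Line West wins overall and in every shift group — no reversal.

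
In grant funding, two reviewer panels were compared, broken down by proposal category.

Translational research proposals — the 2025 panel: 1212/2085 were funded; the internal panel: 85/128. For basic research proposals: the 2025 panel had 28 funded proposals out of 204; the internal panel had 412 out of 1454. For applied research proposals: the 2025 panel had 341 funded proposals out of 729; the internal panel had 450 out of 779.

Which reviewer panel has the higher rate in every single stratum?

the internal panel

Translational research: the 2025 panel 1212/2085 = 58.1%, the internal panel 85/128 = 66.4% → the internal panel
Basic research: the 2025 panel 28/204 = 13.7%, the internal panel 412/1454 = 28.3% → the internal panel
Applied research: the 2025 panel 341/729 = 46.8%, the internal panel 450/779 = 57.8% → the internal panel
The internal panel has the higher rate in all 3 groups.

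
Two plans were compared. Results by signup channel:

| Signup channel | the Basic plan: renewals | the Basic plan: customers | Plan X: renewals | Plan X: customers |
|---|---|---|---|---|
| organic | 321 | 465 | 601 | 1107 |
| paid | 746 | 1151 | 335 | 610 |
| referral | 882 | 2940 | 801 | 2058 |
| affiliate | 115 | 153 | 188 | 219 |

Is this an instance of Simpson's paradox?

No

Organic: the Basic plan 321/465 = 69.0%, Plan X 601/1107 = 54.3% → the Basic plan
Paid: the Basic plan 746/1151 = 64.8%, Plan X 335/610 = 54.9% → the Basic plan
Referral: the Basic plan 882/2940 = 30.0%, Plan X 801/2058 = 38.9% → Plan X
Affiliate: the Basic plan 115/153 = 75.2%, Plan X 188/219 = 85.8% → Plan X
Overall: the Basic plan 2064/4709 = 43.8%, Plan X 1925/3994 = 48.2% → Plan X
Neither sweeps: the Basic plan wins 2 of 4 groups, Plan X wins 2. Plan X wins overall but not every group — no Simpson reversal.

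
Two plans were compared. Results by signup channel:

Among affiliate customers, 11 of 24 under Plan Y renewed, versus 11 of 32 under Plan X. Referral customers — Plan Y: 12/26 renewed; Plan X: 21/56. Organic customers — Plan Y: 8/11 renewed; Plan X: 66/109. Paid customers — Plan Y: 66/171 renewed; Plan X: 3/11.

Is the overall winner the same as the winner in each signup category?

Affiliate: Plan Y 11/24 = 45.8%, Plan X 11/32 = 34.4% → Plan Y
Referral: Plan Y 12/26 = 46.2%, Plan X 21/56 = 37.5% → Plan Y
Organic: Plan Y 8/11 = 72.7%, Plan X 66/109 = 60.6% → Plan Y
Paid: Plan Y 66/171 = 38.6%, Plan X 3/11 = 27.3% → Plan Y
Overall: Plan Y 97/232 = 41.8%, Plan X 101/208 = 48.6% → Plan X
Plan Y wins each signup group but Plan X wins overall — the comparison reverses. Plan Y's customers skew toward paid, which has a lower base rate.

No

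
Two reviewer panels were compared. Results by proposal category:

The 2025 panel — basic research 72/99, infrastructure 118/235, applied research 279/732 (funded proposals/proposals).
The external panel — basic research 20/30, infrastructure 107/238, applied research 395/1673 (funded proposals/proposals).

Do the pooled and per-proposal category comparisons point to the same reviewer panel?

Basic research: the 2025 panel 72/99 = 72.7%, the external panel 20/30 = 66.7% → the 2025 panel
Infrastructure: the 2025 panel 118/235 = 50.2%, the external panel 107/238 = 45.0% → the 2025 panel
Applied research: the 2025 panel 279/732 = 38.1%, the external panel 395/1673 = 23.6% → the 2025 panel
Overall: the 2025 panel 469/1066 = 44.0%, the external panel 522/1941 = 26.9% → the 2025 panel
The 2025 panel wins overall and in every proposal group — no reversal.

Yes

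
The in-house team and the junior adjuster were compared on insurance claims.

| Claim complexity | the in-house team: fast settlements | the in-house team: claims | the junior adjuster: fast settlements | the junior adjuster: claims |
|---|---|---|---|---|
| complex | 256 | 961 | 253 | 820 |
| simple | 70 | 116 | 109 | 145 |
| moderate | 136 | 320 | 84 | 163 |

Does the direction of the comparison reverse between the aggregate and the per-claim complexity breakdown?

Complex: the in-house team 256/961 = 26.6%, the junior adjuster 253/820 = 30.9% → the junior adjuster
Simple: the in-house team 70/116 = 60.3%, the junior adjuster 109/145 = 75.2% → the junior adjuster
Moderate: the in-house team 136/320 = 42.5%, the junior adjuster 84/163 = 51.5% → the junior adjuster
Overall: the in-house team 462/1397 = 33.1%, the junior adjuster 446/1128 = 39.5% → the junior adjuster
The junior adjuster wins overall and in every claim group — no reversal.

No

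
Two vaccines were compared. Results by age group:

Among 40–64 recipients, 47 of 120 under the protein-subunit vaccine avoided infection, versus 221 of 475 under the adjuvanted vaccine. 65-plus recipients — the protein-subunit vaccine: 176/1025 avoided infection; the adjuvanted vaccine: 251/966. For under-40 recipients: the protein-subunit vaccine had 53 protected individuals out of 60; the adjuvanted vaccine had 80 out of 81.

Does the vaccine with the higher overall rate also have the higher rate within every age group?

Yes

40–64: the protein-subunit vaccine 47/120 = 39.2%, the adjuvanted vaccine 221/475 = 46.5% → the adjuvanted vaccine
65-plus: the protein-subunit vaccine 176/1025 = 17.2%, the adjuvanted vaccine 251/966 = 26.0% → the adjuvanted vaccine
Under-40: the protein-subunit vaccine 53/60 = 88.3%, the adjuvanted vaccine 80/81 = 98.8% → the adjuvanted vaccine
Overall: the protein-subunit vaccine 276/1205 = 22.9%, the adjuvanted vaccine 552/1522 = 36.3% → the adjuvanted vaccine
The adjuvanted vaccine wins overall and in every age group — no reversal.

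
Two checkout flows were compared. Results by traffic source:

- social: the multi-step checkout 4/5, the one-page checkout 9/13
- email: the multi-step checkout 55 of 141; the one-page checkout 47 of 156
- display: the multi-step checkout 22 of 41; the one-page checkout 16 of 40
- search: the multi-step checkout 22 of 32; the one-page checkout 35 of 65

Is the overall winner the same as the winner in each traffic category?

Social: the multi-step checkout 4/5 = 80.0%, the one-page checkout 9/13 = 69.2% → the multi-step checkout
Email: the multi-step checkout 55/141 = 39.0%, the one-page checkout 47/156 = 30.1% → the multi-step checkout
Display: the multi-step checkout 22/41 = 53.7%, the one-page checkout 16/40 = 40.0% → the multi-step checkout
Search: the multi-step checkout 22/32 = 68.8%, the one-page checkout 35/65 = 53.8% → the multi-step checkout
Overall: the multi-step checkout 103/219 = 47.0%, the one-page checkout 107/274 = 39.1% → the multi-step checkout
The multi-step checkout wins overall and in every traffic group — no reversal.

Yes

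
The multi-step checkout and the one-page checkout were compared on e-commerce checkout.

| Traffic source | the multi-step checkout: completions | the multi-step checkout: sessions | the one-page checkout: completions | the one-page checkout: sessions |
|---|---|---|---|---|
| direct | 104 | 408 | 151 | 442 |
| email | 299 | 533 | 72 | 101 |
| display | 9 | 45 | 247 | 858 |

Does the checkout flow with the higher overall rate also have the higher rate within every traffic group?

No

Direct: the multi-step checkout 104/408 = 25.5%, the one-page checkout 151/442 = 34.2% → the one-page checkout
Email: the multi-step checkout 299/533 = 56.1%, the one-page checkout 72/101 = 71.3% → the one-page checkout
Display: the multi-step checkout 9/45 = 20.0%, the one-page checkout 247/858 = 28.8% → the one-page checkout
Overall: the multi-step checkout 412/986 = 41.8%, the one-page checkout 470/1401 = 33.5% → the multi-step checkout
The one-page checkout wins each traffic group but the multi-step checkout wins overall — the comparison reverses. The one-page checkout's sessions skew toward display, which has a lower base rate.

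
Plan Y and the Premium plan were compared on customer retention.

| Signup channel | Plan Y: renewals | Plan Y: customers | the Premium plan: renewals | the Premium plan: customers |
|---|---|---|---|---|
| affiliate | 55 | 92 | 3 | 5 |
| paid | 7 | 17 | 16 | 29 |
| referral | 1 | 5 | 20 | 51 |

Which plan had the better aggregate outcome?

Plan Y

Affiliate: Plan Y 55/92 = 59.8%, the Premium plan 3/5 = 60.0% → the Premium plan
Paid: Plan Y 7/17 = 41.2%, the Premium plan 16/29 = 55.2% → the Premium plan
Referral: Plan Y 1/5 = 20.0%, the Premium plan 20/51 = 39.2% → the Premium plan
Overall: Plan Y 63/114 = 55.3%, the Premium plan 39/85 = 45.9% → Plan Y
(The Premium plan wins every signup group but Plan Y wins overall — the Premium plan's customers skew toward the low-rate referral group.)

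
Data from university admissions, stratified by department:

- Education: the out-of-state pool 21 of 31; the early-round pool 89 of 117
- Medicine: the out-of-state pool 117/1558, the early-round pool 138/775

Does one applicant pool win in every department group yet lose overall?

Education: the out-of-state pool 21/31 = 67.7%, the early-round pool 89/117 = 76.1% → the early-round pool
Medicine: the out-of-state pool 117/1558 = 7.5%, the early-round pool 138/775 = 17.8% → the early-round pool
Overall: the out-of-state pool 138/1589 = 8.7%, the early-round pool 227/892 = 25.4% → the early-round pool
The early-round pool wins overall and in every department group — no reversal.

No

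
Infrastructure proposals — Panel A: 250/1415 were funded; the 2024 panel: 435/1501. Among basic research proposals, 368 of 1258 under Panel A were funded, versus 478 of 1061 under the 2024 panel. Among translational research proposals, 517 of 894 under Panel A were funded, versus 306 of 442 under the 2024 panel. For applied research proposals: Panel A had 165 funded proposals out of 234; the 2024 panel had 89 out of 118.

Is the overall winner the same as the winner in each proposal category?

Infrastructure: Panel A 250/1415 = 17.7%, the 2024 panel 435/1501 = 29.0% → the 2024 panel
Basic research: Panel A 368/1258 = 29.3%, the 2024 panel 478/1061 = 45.1% → the 2024 panel
Translational research: Panel A 517/894 = 57.8%, the 2024 panel 306/442 = 69.2% → the 2024 panel
Applied research: Panel A 165/234 = 70.5%, the 2024 panel 89/118 = 75.4% → the 2024 panel
Overall: Panel A 1300/3801 = 34.2%, the 2024 panel 1308/3122 = 41.9% → the 2024 panel
The 2024 panel wins overall and in every proposal group — no reversal.

Yes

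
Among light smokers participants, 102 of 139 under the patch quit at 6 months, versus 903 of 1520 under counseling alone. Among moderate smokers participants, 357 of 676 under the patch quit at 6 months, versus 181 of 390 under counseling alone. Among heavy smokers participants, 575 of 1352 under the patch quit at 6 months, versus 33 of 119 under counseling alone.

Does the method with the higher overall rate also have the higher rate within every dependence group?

Light smokers: the patch 102/139 = 73.4%, counseling alone 903/1520 = 59.4% → the patch
Moderate smokers: the patch 357/676 = 52.8%, counseling alone 181/390 = 46.4% → the patch
Heavy smokers: the patch 575/1352 = 42.5%, counseling alone 33/119 = 27.7% → the patch
Overall: the patch 1034/2167 = 47.7%, counseling alone 1117/2029 = 55.1% → counseling alone
The patch wins each dependence group but counseling alone wins overall — the comparison reverses. The patch's participants skew toward heavy smokers, which has a lower base rate.

No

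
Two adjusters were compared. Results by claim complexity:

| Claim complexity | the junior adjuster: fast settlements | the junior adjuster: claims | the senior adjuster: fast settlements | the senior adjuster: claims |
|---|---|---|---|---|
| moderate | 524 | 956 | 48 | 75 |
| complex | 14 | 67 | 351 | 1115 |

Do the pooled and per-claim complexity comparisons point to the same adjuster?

Moderate: the junior adjuster 524/956 = 54.8%, the senior adjuster 48/75 = 64.0% → the senior adjuster
Complex: the junior adjuster 14/67 = 20.9%, the senior adjuster 351/1115 = 31.5% → the senior adjuster
Overall: the junior adjuster 538/1023 = 52.6%, the senior adjuster 399/1190 = 33.5% → the junior adjuster
The senior adjuster wins each claim group but the junior adjuster wins overall — the comparison reverses. The senior adjuster's claims skew toward complex, which has a lower base rate.

No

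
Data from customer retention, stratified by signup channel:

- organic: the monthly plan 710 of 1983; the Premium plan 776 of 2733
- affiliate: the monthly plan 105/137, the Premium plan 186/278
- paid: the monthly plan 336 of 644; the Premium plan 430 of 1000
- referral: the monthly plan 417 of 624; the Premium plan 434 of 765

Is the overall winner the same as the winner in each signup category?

Organic: the monthly plan 710/1983 = 35.8%, the Premium plan 776/2733 = 28.4% → the monthly plan
Affiliate: the monthly plan 105/137 = 76.6%, the Premium plan 186/278 = 66.9% → the monthly plan
Paid: the monthly plan 336/644 = 52.2%, the Premium plan 430/1000 = 43.0% → the monthly plan
Referral: the monthly plan 417/624 = 66.8%, the Premium plan 434/765 = 56.7% → the monthly plan
Overall: the monthly plan 1568/3388 = 46.3%, the Premium plan 1826/4776 = 38.2% → the monthly plan
The monthly plan wins overall and in every signup group — no reversal.

Yes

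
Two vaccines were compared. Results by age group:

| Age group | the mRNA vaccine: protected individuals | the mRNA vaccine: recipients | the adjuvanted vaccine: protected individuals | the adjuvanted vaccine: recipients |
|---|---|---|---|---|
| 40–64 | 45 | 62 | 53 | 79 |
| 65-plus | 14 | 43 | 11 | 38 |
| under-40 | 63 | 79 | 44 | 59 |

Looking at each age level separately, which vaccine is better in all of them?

40–64: the mRNA vaccine 45/62 = 72.6%, the adjuvanted vaccine 53/79 = 67.1% → the mRNA vaccine
65-plus: the mRNA vaccine 14/43 = 32.6%, the adjuvanted vaccine 11/38 = 28.9% → the mRNA vaccine
Under-40: the mRNA vaccine 63/79 = 79.7%, the adjuvanted vaccine 44/59 = 74.6% → the mRNA vaccine
The mRNA vaccine has the higher rate in all 3 groups.

the mRNA vaccine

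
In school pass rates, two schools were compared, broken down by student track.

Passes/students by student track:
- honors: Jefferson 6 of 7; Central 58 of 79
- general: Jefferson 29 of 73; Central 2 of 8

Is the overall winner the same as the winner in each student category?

Honors: Jefferson 6/7 = 85.7%, Central 58/79 = 73.4% → Jefferson
General: Jefferson 29/73 = 39.7%, Central 2/8 = 25.0% → Jefferson
Overall: Jefferson 35/80 = 43.8%, Central 60/87 = 69.0% → Central
Jefferson wins each student group but Central wins overall — the comparison reverses. Jefferson's students skew toward general, which has a lower base rate.

No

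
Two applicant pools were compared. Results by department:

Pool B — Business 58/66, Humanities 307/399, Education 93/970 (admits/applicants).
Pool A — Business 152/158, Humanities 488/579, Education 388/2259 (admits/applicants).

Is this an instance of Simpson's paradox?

No

Business: Pool B 58/66 = 87.9%, Pool A 152/158 = 96.2% → Pool A
Humanities: Pool B 307/399 = 76.9%, Pool A 488/579 = 84.3% → Pool A
Education: Pool B 93/970 = 9.6%, Pool A 388/2259 = 17.2% → Pool A
Overall: Pool B 458/1435 = 31.9%, Pool A 1028/2996 = 34.3% → Pool A
Pool A wins overall and in every department group — no reversal.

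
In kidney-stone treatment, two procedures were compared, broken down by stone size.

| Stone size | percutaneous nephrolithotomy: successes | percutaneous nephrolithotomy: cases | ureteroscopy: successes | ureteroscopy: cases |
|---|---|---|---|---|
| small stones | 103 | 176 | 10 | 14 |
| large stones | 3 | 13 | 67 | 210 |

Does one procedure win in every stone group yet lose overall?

Yes

Small stones: percutaneous nephrolithotomy 103/176 = 58.5%, ureteroscopy 10/14 = 71.4% → ureteroscopy
Large stones: percutaneous nephrolithotomy 3/13 = 23.1%, ureteroscopy 67/210 = 31.9% → ureteroscopy
Overall: percutaneous nephrolithotomy 106/189 = 56.1%, ureteroscopy 77/224 = 34.4% → percutaneous nephrolithotomy
Ureteroscopy wins each stone group but percutaneous nephrolithotomy wins overall — the comparison reverses. Ureteroscopy's cases skew toward large stones, which has a lower base rate.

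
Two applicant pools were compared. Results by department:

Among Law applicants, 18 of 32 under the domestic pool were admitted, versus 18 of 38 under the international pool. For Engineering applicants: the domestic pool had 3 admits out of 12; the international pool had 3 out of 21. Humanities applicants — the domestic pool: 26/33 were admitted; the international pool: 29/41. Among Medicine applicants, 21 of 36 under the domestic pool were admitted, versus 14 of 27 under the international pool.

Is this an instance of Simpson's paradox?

Law: the domestic pool 18/32 = 56.2%, the international pool 18/38 = 47.4% → the domestic pool
Engineering: the domestic pool 3/12 = 25.0%, the international pool 3/21 = 14.3% → the domestic pool
Humanities: the domestic pool 26/33 = 78.8%, the international pool 29/41 = 70.7% → the domestic pool
Medicine: the domestic pool 21/36 = 58.3%, the international pool 14/27 = 51.9% → the domestic pool
Overall: the domestic pool 68/113 = 60.2%, the international pool 64/127 = 50.4% → the domestic pool
The domestic pool wins overall and in every department group — no reversal.

No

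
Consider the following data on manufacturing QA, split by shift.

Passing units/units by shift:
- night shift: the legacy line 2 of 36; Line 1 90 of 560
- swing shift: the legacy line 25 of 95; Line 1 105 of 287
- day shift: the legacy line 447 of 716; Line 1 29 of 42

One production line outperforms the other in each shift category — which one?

Night shift: the legacy line 2/36 = 5.6%, Line 1 90/560 = 16.1% → Line 1
Swing shift: the legacy line 25/95 = 26.3%, Line 1 105/287 = 36.6% → Line 1
Day shift: the legacy line 447/716 = 62.4%, Line 1 29/42 = 69.0% → Line 1
Line 1 has the higher rate in all 3 groups.

Line 1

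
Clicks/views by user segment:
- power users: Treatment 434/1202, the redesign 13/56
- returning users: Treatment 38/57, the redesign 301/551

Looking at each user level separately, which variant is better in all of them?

Power users: Treatment 434/1202 = 36.1%, the redesign 13/56 = 23.2% → Treatment
Returning users: Treatment 38/57 = 66.7%, the redesign 301/551 = 54.6% → Treatment
Treatment has the higher rate in both groups.

Treatment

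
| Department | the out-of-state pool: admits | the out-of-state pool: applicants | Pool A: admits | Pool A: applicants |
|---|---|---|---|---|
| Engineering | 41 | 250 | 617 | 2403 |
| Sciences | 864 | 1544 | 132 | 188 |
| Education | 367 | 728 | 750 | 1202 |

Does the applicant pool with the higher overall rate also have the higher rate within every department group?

Engineering: the out-of-state pool 41/250 = 16.4%, Pool A 617/2403 = 25.7% → Pool A
Sciences: the out-of-state pool 864/1544 = 56.0%, Pool A 132/188 = 70.2% → Pool A
Education: the out-of-state pool 367/728 = 50.4%, Pool A 750/1202 = 62.4% → Pool A
Overall: the out-of-state pool 1272/2522 = 50.4%, Pool A 1499/3793 = 39.5% → the out-of-state pool
Pool A wins each department group but the out-of-state pool wins overall — the comparison reverses. Pool A's applicants skew toward Engineering, which has a lower base rate.

No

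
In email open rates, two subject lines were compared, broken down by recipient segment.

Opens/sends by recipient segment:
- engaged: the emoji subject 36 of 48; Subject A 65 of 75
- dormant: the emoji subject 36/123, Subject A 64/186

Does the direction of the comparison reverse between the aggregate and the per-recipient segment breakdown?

No

Engaged: the emoji subject 36/48 = 75.0%, Subject A 65/75 = 86.7% → Subject A
Dormant: the emoji subject 36/123 = 29.3%, Subject A 64/186 = 34.4% → Subject A
Overall: the emoji subject 72/171 = 42.1%, Subject A 129/261 = 49.4% → Subject A
Subject A wins overall and in every recipient group — no reversal.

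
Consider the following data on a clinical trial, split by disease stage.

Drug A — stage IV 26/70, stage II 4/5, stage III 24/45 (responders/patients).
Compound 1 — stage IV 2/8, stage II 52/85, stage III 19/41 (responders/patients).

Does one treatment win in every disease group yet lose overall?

Stage IV: Drug A 26/70 = 37.1%, Compound 1 2/8 = 25.0% → Drug A
Stage II: Drug A 4/5 = 80.0%, Compound 1 52/85 = 61.2% → Drug A
Stage III: Drug A 24/45 = 53.3%, Compound 1 19/41 = 46.3% → Drug A
Overall: Drug A 54/120 = 45.0%, Compound 1 73/134 = 54.5% → Compound 1
Drug A wins each disease group but Compound 1 wins overall — the comparison reverses. Drug A's patients skew toward stage IV, which has a lower base rate.

Yes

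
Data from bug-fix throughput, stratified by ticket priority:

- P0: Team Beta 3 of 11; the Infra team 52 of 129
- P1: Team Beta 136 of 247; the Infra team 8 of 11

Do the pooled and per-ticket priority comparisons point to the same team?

No

P0: Team Beta 3/11 = 27.3%, the Infra team 52/129 = 40.3% → the Infra team
P1: Team Beta 136/247 = 55.1%, the Infra team 8/11 = 72.7% → the Infra team
Overall: Team Beta 139/258 = 53.9%, the Infra team 60/140 = 42.9% → Team Beta
The Infra team wins each ticket group but Team Beta wins overall — the comparison reverses. The Infra team's tickets skew toward P0, which has a lower base rate.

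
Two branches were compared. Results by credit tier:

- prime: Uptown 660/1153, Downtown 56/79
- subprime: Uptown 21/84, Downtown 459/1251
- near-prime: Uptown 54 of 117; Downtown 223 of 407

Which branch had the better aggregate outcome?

Prime: Uptown 660/1153 = 57.2%, Downtown 56/79 = 70.9% → Downtown
Subprime: Uptown 21/84 = 25.0%, Downtown 459/1251 = 36.7% → Downtown
Near-prime: Uptown 54/117 = 46.2%, Downtown 223/407 = 54.8% → Downtown
Overall: Uptown 735/1354 = 54.3%, Downtown 738/1737 = 42.5% → Uptown
(Downtown wins every credit group but Uptown wins overall — Downtown's applications skew toward the low-rate subprime group.)

Uptown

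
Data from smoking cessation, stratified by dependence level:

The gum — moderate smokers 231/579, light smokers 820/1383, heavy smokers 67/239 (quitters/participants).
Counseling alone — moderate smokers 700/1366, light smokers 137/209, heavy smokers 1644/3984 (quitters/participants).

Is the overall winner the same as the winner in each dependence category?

No

Moderate smokers: the gum 231/579 = 39.9%, counseling alone 700/1366 = 51.2% → counseling alone
Light smokers: the gum 820/1383 = 59.3%, counseling alone 137/209 = 65.6% → counseling alone
Heavy smokers: the gum 67/239 = 28.0%, counseling alone 1644/3984 = 41.3% → counseling alone
Overall: the gum 1118/2201 = 50.8%, counseling alone 2481/5559 = 44.6% → the gum
Counseling alone wins each dependence group but the gum wins overall — the comparison reverses. Counseling alone's participants skew toward heavy smokers, which has a lower base rate.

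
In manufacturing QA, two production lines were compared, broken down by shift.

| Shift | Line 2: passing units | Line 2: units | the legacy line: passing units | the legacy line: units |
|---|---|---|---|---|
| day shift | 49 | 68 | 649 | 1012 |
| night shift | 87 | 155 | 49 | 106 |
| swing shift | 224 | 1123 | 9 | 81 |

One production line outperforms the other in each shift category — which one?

Day shift: Line 2 49/68 = 72.1%, the legacy line 649/1012 = 64.1% → Line 2
Night shift: Line 2 87/155 = 56.1%, the legacy line 49/106 = 46.2% → Line 2
Swing shift: Line 2 224/1123 = 19.9%, the legacy line 9/81 = 11.1% → Line 2
Line 2 has the higher rate in all 3 groups.

Line 2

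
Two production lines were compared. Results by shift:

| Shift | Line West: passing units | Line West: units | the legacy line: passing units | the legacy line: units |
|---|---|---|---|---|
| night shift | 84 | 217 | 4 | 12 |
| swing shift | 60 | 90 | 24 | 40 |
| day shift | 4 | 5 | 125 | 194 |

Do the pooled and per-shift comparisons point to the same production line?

No

Night shift: Line West 84/217 = 38.7%, the legacy line 4/12 = 33.3% → Line West
Swing shift: Line West 60/90 = 66.7%, the legacy line 24/40 = 60.0% → Line West
Day shift: Line West 4/5 = 80.0%, the legacy line 125/194 = 64.4% → Line West
Overall: Line West 148/312 = 47.4%, the legacy line 153/246 = 62.2% → the legacy line
Line West wins each shift group but the legacy line wins overall — the comparison reverses. Line West's units skew toward night shift, which has a lower base rate.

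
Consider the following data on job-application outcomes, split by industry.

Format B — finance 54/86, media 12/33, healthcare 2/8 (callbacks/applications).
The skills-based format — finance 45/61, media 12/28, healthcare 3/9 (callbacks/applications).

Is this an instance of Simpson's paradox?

Finance: Format B 54/86 = 62.8%, the skills-based format 45/61 = 73.8% → the skills-based format
Media: Format B 12/33 = 36.4%, the skills-based format 12/28 = 42.9% → the skills-based format
Healthcare: Format B 2/8 = 25.0%, the skills-based format 3/9 = 33.3% → the skills-based format
Overall: Format B 68/127 = 53.5%, the skills-based format 60/98 = 61.2% → the skills-based format
The skills-based format wins overall and in every industry group — no reversal.

No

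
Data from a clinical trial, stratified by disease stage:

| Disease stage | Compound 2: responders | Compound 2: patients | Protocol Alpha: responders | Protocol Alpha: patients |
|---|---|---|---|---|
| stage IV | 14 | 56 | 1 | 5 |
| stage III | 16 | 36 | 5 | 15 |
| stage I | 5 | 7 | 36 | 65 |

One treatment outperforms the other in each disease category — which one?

Compound 2

Stage IV: Compound 2 14/56 = 25.0%, Protocol Alpha 1/5 = 20.0% → Compound 2
Stage III: Compound 2 16/36 = 44.4%, Protocol Alpha 5/15 = 33.3% → Compound 2
Stage I: Compound 2 5/7 = 71.4%, Protocol Alpha 36/65 = 55.4% → Compound 2
Compound 2 has the higher rate in all 3 groups.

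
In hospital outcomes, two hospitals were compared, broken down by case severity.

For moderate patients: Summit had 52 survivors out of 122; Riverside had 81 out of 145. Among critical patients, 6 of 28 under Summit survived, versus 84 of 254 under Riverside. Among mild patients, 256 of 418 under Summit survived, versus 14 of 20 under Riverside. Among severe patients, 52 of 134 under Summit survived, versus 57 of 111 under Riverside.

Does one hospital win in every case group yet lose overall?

Yes

Moderate: Summit 52/122 = 42.6%, Riverside 81/145 = 55.9% → Riverside
Critical: Summit 6/28 = 21.4%, Riverside 84/254 = 33.1% → Riverside
Mild: Summit 256/418 = 61.2%, Riverside 14/20 = 70.0% → Riverside
Severe: Summit 52/134 = 38.8%, Riverside 57/111 = 51.4% → Riverside
Overall: Summit 366/702 = 52.1%, Riverside 236/530 = 44.5% → Summit
Riverside wins each case group but Summit wins overall — the comparison reverses. Riverside's patients skew toward critical, which has a lower base rate.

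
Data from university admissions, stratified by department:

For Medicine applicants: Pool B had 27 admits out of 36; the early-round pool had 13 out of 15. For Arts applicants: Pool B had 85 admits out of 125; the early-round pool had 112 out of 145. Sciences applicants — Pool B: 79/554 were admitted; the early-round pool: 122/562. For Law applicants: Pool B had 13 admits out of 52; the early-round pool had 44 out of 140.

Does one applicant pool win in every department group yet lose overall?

No

Medicine: Pool B 27/36 = 75.0%, the early-round pool 13/15 = 86.7% → the early-round pool
Arts: Pool B 85/125 = 68.0%, the early-round pool 112/145 = 77.2% → the early-round pool
Sciences: Pool B 79/554 = 14.3%, the early-round pool 122/562 = 21.7% → the early-round pool
Law: Pool B 13/52 = 25.0%, the early-round pool 44/140 = 31.4% → the early-round pool
Overall: Pool B 204/767 = 26.6%, the early-round pool 291/862 = 33.8% → the early-round pool
The early-round pool wins overall and in every department group — no reversal.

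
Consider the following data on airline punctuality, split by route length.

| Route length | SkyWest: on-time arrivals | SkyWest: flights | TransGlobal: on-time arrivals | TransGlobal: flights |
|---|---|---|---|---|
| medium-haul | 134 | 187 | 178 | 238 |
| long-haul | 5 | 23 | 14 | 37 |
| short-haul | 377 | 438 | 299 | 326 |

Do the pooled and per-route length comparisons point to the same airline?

Yes

Medium-haul: SkyWest 134/187 = 71.7%, TransGlobal 178/238 = 74.8% → TransGlobal
Long-haul: SkyWest 5/23 = 21.7%, TransGlobal 14/37 = 37.8% → TransGlobal
Short-haul: SkyWest 377/438 = 86.1%, TransGlobal 299/326 = 91.7% → TransGlobal
Overall: SkyWest 516/648 = 79.6%, TransGlobal 491/601 = 81.7% → TransGlobal
TransGlobal wins overall and in every route group — no reversal.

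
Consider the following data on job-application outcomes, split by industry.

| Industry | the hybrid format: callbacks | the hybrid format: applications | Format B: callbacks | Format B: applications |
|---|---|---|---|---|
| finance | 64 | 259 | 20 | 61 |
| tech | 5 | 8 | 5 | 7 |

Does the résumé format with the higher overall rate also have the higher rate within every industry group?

Finance: the hybrid format 64/259 = 24.7%, Format B 20/61 = 32.8% → Format B
Tech: the hybrid format 5/8 = 62.5%, Format B 5/7 = 71.4% → Format B
Overall: the hybrid format 69/267 = 25.8%, Format B 25/68 = 36.8% → Format B
Format B wins overall and in every industry group — no reversal.

Yes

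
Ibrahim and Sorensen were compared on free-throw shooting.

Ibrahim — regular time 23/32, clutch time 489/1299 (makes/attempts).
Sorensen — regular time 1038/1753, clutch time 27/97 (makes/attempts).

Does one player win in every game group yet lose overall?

Yes

Regular time: Ibrahim 23/32 = 71.9%, Sorensen 1038/1753 = 59.2% → Ibrahim
Clutch time: Ibrahim 489/1299 = 37.6%, Sorensen 27/97 = 27.8% → Ibrahim
Overall: Ibrahim 512/1331 = 38.5%, Sorensen 1065/1850 = 57.6% → Sorensen
Ibrahim wins each game group but Sorensen wins overall — the comparison reverses. Ibrahim's attempts skew toward clutch time, which has a lower base rate.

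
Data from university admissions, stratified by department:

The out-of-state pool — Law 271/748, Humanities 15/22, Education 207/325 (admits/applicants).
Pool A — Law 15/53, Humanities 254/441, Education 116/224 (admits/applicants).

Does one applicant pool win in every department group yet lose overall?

Law: the out-of-state pool 271/748 = 36.2%, Pool A 15/53 = 28.3% → the out-of-state pool
Humanities: the out-of-state pool 15/22 = 68.2%, Pool A 254/441 = 57.6% → the out-of-state pool
Education: the out-of-state pool 207/325 = 63.7%, Pool A 116/224 = 51.8% → the out-of-state pool
Overall: the out-of-state pool 493/1095 = 45.0%, Pool A 385/718 = 53.6% → Pool A
The out-of-state pool wins each department group but Pool A wins overall — the comparison reverses. The out-of-state pool's applicants skew toward Law, which has a lower base rate.

Yes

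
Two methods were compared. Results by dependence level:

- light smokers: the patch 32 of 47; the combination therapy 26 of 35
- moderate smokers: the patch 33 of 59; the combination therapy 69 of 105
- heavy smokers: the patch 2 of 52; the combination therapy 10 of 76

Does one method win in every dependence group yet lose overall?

No

Light smokers: the patch 32/47 = 68.1%, the combination therapy 26/35 = 74.3% → the combination therapy
Moderate smokers: the patch 33/59 = 55.9%, the combination therapy 69/105 = 65.7% → the combination therapy
Heavy smokers: the patch 2/52 = 3.8%, the combination therapy 10/76 = 13.2% → the combination therapy
Overall: the patch 67/158 = 42.4%, the combination therapy 105/216 = 48.6% → the combination therapy
The combination therapy wins overall and in every dependence group — no reversal.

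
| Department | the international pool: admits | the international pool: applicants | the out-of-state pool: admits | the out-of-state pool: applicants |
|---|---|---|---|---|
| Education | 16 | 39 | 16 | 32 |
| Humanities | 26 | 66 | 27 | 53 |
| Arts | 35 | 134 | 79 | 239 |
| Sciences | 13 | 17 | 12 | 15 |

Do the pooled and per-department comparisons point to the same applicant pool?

Education: the international pool 16/39 = 41.0%, the out-of-state pool 16/32 = 50.0% → the out-of-state pool
Humanities: the international pool 26/66 = 39.4%, the out-of-state pool 27/53 = 50.9% → the out-of-state pool
Arts: the international pool 35/134 = 26.1%, the out-of-state pool 79/239 = 33.1% → the out-of-state pool
Sciences: the international pool 13/17 = 76.5%, the out-of-state pool 12/15 = 80.0% → the out-of-state pool
Overall: the international pool 90/256 = 35.2%, the out-of-state pool 134/339 = 39.5% → the out-of-state pool
The out-of-state pool wins overall and in every department group — no reversal.

Yes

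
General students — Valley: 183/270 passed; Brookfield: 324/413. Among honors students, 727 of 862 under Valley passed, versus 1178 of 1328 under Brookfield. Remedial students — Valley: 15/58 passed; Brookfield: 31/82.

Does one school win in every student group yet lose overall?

No

General: Valley 183/270 = 67.8%, Brookfield 324/413 = 78.5% → Brookfield
Honors: Valley 727/862 = 84.3%, Brookfield 1178/1328 = 88.7% → Brookfield
Remedial: Valley 15/58 = 25.9%, Brookfield 31/82 = 37.8% → Brookfield
Overall: Valley 925/1190 = 77.7%, Brookfield 1533/1823 = 84.1% → Brookfield
Brookfield wins overall and in every student group — no reversal.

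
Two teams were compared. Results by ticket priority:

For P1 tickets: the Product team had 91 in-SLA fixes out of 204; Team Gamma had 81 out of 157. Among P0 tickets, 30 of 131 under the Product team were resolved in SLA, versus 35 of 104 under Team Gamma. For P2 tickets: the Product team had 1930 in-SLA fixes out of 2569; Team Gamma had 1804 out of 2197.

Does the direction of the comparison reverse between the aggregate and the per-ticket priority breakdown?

No

P1: the Product team 91/204 = 44.6%, Team Gamma 81/157 = 51.6% → Team Gamma
P0: the Product team 30/131 = 22.9%, Team Gamma 35/104 = 33.7% → Team Gamma
P2: the Product team 1930/2569 = 75.1%, Team Gamma 1804/2197 = 82.1% → Team Gamma
Overall: the Product team 2051/2904 = 70.6%, Team Gamma 1920/2458 = 78.1% → Team Gamma
Team Gamma wins overall and in every ticket group — no reversal.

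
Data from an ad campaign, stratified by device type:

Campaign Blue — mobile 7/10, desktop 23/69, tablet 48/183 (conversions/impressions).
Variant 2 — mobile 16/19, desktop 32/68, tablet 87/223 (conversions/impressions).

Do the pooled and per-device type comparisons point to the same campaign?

Mobile: Campaign Blue 7/10 = 70.0%, Variant 2 16/19 = 84.2% → Variant 2
Desktop: Campaign Blue 23/69 = 33.3%, Variant 2 32/68 = 47.1% → Variant 2
Tablet: Campaign Blue 48/183 = 26.2%, Variant 2 87/223 = 39.0% → Variant 2
Overall: Campaign Blue 78/262 = 29.8%, Variant 2 135/310 = 43.5% → Variant 2
Variant 2 wins overall and in every device group — no reversal.

Yes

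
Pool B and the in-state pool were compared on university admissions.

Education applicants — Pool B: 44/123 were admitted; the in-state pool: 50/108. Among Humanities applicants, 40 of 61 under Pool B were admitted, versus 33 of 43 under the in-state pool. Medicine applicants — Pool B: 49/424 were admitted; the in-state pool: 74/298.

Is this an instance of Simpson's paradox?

No

Education: Pool B 44/123 = 35.8%, the in-state pool 50/108 = 46.3% → the in-state pool
Humanities: Pool B 40/61 = 65.6%, the in-state pool 33/43 = 76.7% → the in-state pool
Medicine: Pool B 49/424 = 11.6%, the in-state pool 74/298 = 24.8% → the in-state pool
Overall: Pool B 133/608 = 21.9%, the in-state pool 157/449 = 35.0% → the in-state pool
The in-state pool wins overall and in every department group — no reversal.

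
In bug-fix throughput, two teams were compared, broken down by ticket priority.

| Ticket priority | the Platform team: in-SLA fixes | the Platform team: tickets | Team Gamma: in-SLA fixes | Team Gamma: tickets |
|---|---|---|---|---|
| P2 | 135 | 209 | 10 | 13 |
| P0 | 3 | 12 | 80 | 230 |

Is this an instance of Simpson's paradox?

Yes

P2: the Platform team 135/209 = 64.6%, Team Gamma 10/13 = 76.9% → Team Gamma
P0: the Platform team 3/12 = 25.0%, Team Gamma 80/230 = 34.8% → Team Gamma
Overall: the Platform team 138/221 = 62.4%, Team Gamma 90/243 = 37.0% → the Platform team
Team Gamma wins each ticket group but the Platform team wins overall — the comparison reverses. Team Gamma's tickets skew toward P0, which has a lower base rate.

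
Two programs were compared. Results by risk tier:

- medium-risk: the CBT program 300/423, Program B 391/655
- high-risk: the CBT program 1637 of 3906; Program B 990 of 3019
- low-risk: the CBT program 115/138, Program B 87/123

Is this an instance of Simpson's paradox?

Medium-risk: the CBT program 300/423 = 70.9%, Program B 391/655 = 59.7% → the CBT program
High-risk: the CBT program 1637/3906 = 41.9%, Program B 990/3019 = 32.8% → the CBT program
Low-risk: the CBT program 115/138 = 83.3%, Program B 87/123 = 70.7% → the CBT program
Overall: the CBT program 2052/4467 = 45.9%, Program B 1468/3797 = 38.7% → the CBT program
The CBT program wins overall and in every risk group — no reversal.

No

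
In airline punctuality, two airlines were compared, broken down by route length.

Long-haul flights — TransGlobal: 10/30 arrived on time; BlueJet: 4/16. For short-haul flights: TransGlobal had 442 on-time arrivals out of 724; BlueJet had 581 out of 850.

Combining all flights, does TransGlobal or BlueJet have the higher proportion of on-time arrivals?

Long-haul: TransGlobal 10/30 = 33.3%, BlueJet 4/16 = 25.0% → TransGlobal
Short-haul: TransGlobal 442/724 = 61.0%, BlueJet 581/850 = 68.4% → BlueJet
Overall: TransGlobal 452/754 = 59.9%, BlueJet 585/866 = 67.6% → BlueJet
(Neither sweeps every route group, but BlueJet has the higher pooled rate.)

BlueJet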